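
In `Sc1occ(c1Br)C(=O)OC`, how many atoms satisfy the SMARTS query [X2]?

The query [X2] means: any atom with exactly two total connections (bonds + H).
Check the 11 heavy atoms by environment: 1× o (aromatic, X2) → match; 4× c (aromatic, X3) → no; 1× S (X2) → match; 1× C (X3) → no; 1× O (X1) → no; 1× O (X2) → match; 1× C (X4) → no; 1× Br (X1) → no.
Summing the matching environments: 1 + 1 + 1 = 3 matching atoms.

3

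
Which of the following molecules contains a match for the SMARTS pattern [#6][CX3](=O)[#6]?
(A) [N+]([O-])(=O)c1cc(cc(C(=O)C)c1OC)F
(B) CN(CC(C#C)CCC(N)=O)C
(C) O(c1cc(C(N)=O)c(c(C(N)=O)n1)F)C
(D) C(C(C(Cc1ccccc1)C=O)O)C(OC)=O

A

[#6][CX3](=O)[#6] describes a carbonyl carbon (no H) flanked by two carbons (a ketone).
(A) contains an acetyl/ketone group (-C(=O)CH3), which satisfies every atom and bond constraint.
(B) has a primary amide (-C(=O)NH2) but one neighbour of the carbonyl carbon is N, not C.
(C) has a primary amide (-C(=O)NH2) but one neighbour of the carbonyl carbon is N, not C.
(D) has an aldehyde (-CHO) but the carbonyl carbon has H1, so it is not flanked by two carbons.
So the answer is (A).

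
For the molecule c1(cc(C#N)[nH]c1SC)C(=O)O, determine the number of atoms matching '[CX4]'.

Check the 12 heavy atoms by environment: 1× n (aromatic, X3) → no; 4× c (aromatic, X3) → no; 1× C (X2) → no; 1× N (X1) → no; 1× C (X3) → no; 1× O (X1) → no; 1× O (X2) → no; 1× S (X2) → no; 1× C (X4) → match.
That gives 1 matching atom.

1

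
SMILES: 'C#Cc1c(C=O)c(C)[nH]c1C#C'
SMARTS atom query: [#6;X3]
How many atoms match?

The query [#6;X3] means: any carbon (aromatic or not) with three total connections.
Check the 12 heavy atoms by environment: 1× n (aromatic, X3) → no; 4× c (aromatic, X3) → match; 4× C (X2) → no; 1× C (X3) → match; 1× O (X1) → no; 1× C (X4) → no.
Summing the matching environments: 4 + 1 = 5 matching atoms.

5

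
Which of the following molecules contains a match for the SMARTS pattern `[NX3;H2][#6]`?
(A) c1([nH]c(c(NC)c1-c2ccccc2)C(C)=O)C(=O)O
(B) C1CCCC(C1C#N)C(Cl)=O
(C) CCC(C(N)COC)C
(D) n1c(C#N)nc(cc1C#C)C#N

C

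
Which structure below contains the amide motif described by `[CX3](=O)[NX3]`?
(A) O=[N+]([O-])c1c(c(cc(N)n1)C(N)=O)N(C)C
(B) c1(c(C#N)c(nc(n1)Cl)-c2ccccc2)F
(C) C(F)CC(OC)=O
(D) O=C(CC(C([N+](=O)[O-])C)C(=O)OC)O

A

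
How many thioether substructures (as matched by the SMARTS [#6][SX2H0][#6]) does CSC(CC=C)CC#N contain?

1

[#6][SX2H0][#6] is the SMARTS for a thioether: an aliphatic sulfur bridging two carbons with no H on the sulfur.
Exactly one fragment in the molecule meets all constraints, giving 1 match.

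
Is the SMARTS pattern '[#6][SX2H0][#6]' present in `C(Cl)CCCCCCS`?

The pattern [#6][SX2H0][#6] describes an aliphatic sulfur bridging two carbons with no H on the sulfur — a thioether.
The closest candidate here is a thiol (-SH), but the sulfur has H1, not H0 bridging two carbons. No other fragment satisfies the full query, so there is no match.

No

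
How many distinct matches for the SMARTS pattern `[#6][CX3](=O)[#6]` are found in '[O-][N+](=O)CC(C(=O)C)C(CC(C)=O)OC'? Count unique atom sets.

2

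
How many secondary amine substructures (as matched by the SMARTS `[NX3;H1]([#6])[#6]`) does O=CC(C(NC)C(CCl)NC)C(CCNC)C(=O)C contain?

[NX3;H1]([#6])[#6] is the SMARTS for a secondary amine: a trivalent nitrogen with one H, bonded to two carbons.
The molecule carries 3 separate instances of an N-methylamino group (-NHCH3) meeting every constraint; each maps to a distinct set of atoms, giving 3 matches.

3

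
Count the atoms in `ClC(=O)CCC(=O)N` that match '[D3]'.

2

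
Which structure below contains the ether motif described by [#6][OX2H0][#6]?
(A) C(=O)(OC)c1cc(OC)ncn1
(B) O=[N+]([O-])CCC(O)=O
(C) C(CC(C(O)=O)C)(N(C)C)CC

[#6][OX2H0][#6] describes an aliphatic oxygen bridging two carbons with no H on the oxygen (an ether).
(A) contains a methoxy ether (-OCH3), which satisfies every atom and bond constraint.
(B) has a carboxylic acid group (-C(=O)OH) but the -OH oxygen has H1; the =O is OX1, not OX2.
(C) has a carboxylic acid group (-C(=O)OH) but the -OH oxygen has H1; the =O is OX1, not OX2.
So the answer is (A).

A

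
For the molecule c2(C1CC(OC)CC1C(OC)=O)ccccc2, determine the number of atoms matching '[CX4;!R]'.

The query [CX4;!R] means: aliphatic carbon with four total connections, not in a ring.
Check the 17 heavy atoms by environment: 5× C (X4, in 5-ring) → no; 2× O (X2, acyclic) → no; 2× C (X4, acyclic) → match; 6× c (aromatic, X3, in 6-ring) → no; 1× C (X3, acyclic) → no; 1× O (X1, acyclic) → no.
That gives 2 matching atoms.

2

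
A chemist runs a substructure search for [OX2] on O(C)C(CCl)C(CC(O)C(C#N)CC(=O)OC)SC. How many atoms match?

3

The query [OX2] means: aliphatic oxygen with two total connections — ether, hydroxyl, or ester single-bond O.
Check the 19 heavy atoms by environment: 10× C (X4) → no; 3× O (X2) → match; 1× C (X3) → no; 1× O (X1) → no; 1× S (X2) → no; 1× C (X2) → no; 1× N (X1) → no; 1× Cl (X1) → no.
That gives 3 matching atoms.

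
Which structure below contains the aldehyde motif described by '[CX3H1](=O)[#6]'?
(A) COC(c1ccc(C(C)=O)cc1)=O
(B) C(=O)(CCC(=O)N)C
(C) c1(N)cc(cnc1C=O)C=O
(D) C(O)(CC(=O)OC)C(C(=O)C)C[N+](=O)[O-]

C

[CX3H1](=O)[#6] describes an sp2 carbon with one H, double-bonded to O and single-bonded to carbon (an aldehyde).
(A) has an acetyl/ketone group (-C(=O)CH3) but the carbonyl carbon has H0 (two carbon neighbours), not H1.
(B) has an acetyl/ketone group (-C(=O)CH3) but the carbonyl carbon has H0 (two carbon neighbours), not H1.
(C) contains an aldehyde (-CHO), which satisfies every atom and bond constraint.
(D) has an acetyl/ketone group (-C(=O)CH3) but the carbonyl carbon has H0 (two carbon neighbours), not H1.
So the answer is (C).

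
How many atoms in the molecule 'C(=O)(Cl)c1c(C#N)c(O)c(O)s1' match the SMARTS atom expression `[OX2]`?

2

The query [OX2] means: aliphatic oxygen with two total connections — ether, hydroxyl, or ester single-bond O.
Check the 12 heavy atoms by environment: 1× s (aromatic, X2) → no; 4× c (aromatic, X3) → no; 2× O (X2) → match; 1× C (X3) → no; 1× O (X1) → no; 1× Cl (X1) → no; 1× C (X2) → no; 1× N (X1) → no.
That gives 2 matching atoms.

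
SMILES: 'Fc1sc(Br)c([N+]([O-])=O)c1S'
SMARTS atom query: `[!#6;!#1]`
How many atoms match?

7

The query [!#6;!#1] means: not carbon and not hydrogen — any heteroatom.
Check the 11 heavy atoms by environment: 1× s (aromatic) → match; 4× c (aromatic) → no; 1× F → match; 1× Br → match; 1× S → match; 1× N (charge +1) → match; 1× O (charge -1) → match; 1× O → match.
Summing the matching environments: 1 + 1 + 1 + 1 + 1 + 1 + 1 = 7 matching atoms.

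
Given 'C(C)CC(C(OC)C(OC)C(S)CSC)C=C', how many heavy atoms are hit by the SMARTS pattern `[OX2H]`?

0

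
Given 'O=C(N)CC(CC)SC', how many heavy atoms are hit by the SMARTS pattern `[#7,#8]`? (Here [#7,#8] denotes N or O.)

2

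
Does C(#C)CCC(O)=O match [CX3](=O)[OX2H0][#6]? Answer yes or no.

No

The pattern [CX3](=O)[OX2H0][#6] describes a carbonyl carbon bonded to an oxygen that is itself bonded to carbon (no H on that O) — an ester.
The closest candidate here is a carboxylic acid group (-C(=O)OH), but the singly-bonded O carries H (OX2H1, not H0). No other fragment satisfies the full query, so there is no match.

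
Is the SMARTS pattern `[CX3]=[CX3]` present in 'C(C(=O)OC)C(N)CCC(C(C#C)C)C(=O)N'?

The pattern [CX3]=[CX3] describes a non-aromatic C=C double bond between two sp2 carbons — an alkene.
The closest candidate here is an ethynyl group (-C#CH), but the C-C bond is a triple bond, not a double bond. No other fragment satisfies the full query, so there is no match.

No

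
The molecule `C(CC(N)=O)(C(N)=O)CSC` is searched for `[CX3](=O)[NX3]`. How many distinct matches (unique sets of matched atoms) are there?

2

[CX3](=O)[NX3] is the SMARTS for an amide: a carbonyl carbon bonded to a trivalent nitrogen.
The molecule carries 2 separate instances of a primary amide (-C(=O)NH2) meeting every constraint; each maps to a distinct set of atoms, giving 2 matches.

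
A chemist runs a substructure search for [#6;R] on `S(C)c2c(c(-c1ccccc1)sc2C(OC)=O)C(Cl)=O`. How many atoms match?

10

The query [#6;R] means: carbon that is part of a ring.
Check the 20 heavy atoms by environment: 1× s (aromatic, in 5-ring) → no; 4× c (aromatic, in 5-ring) → match; 1× S (acyclic) → no; 4× C (acyclic) → no; 6× c (aromatic, in 6-ring) → match; 3× O (acyclic) → no; 1× Cl (acyclic) → no.
Summing the matching environments: 4 + 6 = 10 matching atoms.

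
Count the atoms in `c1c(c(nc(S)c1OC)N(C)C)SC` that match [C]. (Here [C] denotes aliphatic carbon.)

4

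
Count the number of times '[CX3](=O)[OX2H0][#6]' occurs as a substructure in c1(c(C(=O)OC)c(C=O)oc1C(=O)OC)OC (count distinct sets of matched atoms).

[CX3](=O)[OX2H0][#6] is the SMARTS for an ester: a carbonyl carbon bonded to an oxygen that is itself bonded to carbon (no H on that O).
The molecule carries 2 separate instances of a methyl-ester group (-C(=O)OCH3) meeting every constraint; each maps to a distinct set of atoms, giving 2 matches.

2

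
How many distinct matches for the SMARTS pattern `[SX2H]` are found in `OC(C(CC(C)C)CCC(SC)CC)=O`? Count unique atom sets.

0

[SX2H] is the SMARTS for a thiol: an aliphatic sulfur with two connections, one being H.
The molecule has a methylthio ether (-SCH3), but the sulfur has H0 (bonded to two carbons), not H1; nothing else fits, so there are 0 matches.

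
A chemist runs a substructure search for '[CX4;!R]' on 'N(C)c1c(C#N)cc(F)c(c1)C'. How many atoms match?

2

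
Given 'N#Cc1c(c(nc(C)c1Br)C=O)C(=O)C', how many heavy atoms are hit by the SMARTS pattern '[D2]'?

Check the 15 heavy atoms by environment: 1× n (aromatic, D2) → match; 5× c (aromatic, D3) → no; 1× Br (D1) → no; 1× C (D3) → no; 2× O (D1) → no; 2× C (D1) → no; 2× C (D2) → match; 1× N (D1) → no.
Summing the matching environments: 1 + 2 = 3 matching atoms.

3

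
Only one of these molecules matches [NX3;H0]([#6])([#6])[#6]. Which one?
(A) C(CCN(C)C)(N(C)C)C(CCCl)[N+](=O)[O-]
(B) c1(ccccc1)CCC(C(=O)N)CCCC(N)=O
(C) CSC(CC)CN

A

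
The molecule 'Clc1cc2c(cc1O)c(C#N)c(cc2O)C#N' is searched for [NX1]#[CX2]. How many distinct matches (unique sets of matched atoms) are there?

2

[NX1]#[CX2] is the SMARTS for a nitrile: a nitrogen triple-bonded to a two-connected carbon.
The molecule carries 2 separate instances of a nitrile (-C#N) meeting every constraint; each maps to a distinct set of atoms, giving 2 matches.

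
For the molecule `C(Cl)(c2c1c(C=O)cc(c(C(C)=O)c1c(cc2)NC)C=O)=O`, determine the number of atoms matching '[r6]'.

10

The query [r6] means: r6 matches atoms in a six-membered ring.
Check the 22 heavy atoms by environment: 10× c (aromatic, in 6-ring) → match; 1× N (acyclic) → no; 6× C (acyclic) → no; 4× O (acyclic) → no; 1× Cl (acyclic) → no.
That gives 10 matching atoms.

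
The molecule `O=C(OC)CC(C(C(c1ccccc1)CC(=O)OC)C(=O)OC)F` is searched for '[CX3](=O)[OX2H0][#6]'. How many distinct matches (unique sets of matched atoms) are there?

[CX3](=O)[OX2H0][#6] is the SMARTS for an ester: a carbonyl carbon bonded to an oxygen that is itself bonded to carbon (no H on that O).
The molecule carries 3 separate instances of a methyl-ester group (-C(=O)OCH3) meeting every constraint; each maps to a distinct set of atoms, giving 3 matches.

3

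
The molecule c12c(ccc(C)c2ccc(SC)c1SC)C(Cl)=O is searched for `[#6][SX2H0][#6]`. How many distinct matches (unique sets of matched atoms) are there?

2

[#6][SX2H0][#6] is the SMARTS for a thioether: an aliphatic sulfur bridging two carbons with no H on the sulfur.
The molecule carries 2 separate instances of a methylthio ether (-SCH3) meeting every constraint; each maps to a distinct set of atoms, giving 2 matches.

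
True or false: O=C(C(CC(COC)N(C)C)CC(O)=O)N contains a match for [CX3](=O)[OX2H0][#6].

False

The pattern [CX3](=O)[OX2H0][#6] describes a carbonyl carbon bonded to an oxygen that is itself bonded to carbon (no H on that O) — an ester.
The closest candidate here is a carboxylic acid group (-C(=O)OH), but the singly-bonded O carries H (OX2H1, not H0). No other fragment satisfies the full query, so there is no match.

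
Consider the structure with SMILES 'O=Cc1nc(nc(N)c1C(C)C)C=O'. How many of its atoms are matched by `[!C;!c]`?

The query [!C;!c] means: neither aliphatic nor aromatic carbon — same as [!#6].
Check the 14 heavy atoms by environment: 2× n (aromatic) → match; 4× c (aromatic) → no; 1× N → match; 5× C → no; 2× O → match.
Summing the matching environments: 2 + 1 + 2 = 5 matching atoms.

5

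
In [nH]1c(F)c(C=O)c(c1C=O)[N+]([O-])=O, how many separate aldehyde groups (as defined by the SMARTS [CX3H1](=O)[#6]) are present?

2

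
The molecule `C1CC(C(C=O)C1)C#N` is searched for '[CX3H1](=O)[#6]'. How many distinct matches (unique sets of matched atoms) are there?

1

[CX3H1](=O)[#6] is the SMARTS for an aldehyde: an sp2 carbon with one H, double-bonded to O and single-bonded to carbon.
Exactly one fragment in the molecule meets all constraints, giving 1 match.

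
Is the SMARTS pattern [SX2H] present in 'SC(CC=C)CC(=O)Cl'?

The pattern [SX2H] describes an aliphatic sulfur with two connections, one being H — a thiol.
The molecule carries a thiol (-SH), whose atoms satisfy every constraint of the query, so the pattern matches.

Yes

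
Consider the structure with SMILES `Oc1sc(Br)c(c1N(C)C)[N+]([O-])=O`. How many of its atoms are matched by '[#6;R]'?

4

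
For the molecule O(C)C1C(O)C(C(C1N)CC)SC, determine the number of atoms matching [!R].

Check the 13 heavy atoms by environment: 5× C (in 5-ring) → no; 2× O (acyclic) → match; 1× S (acyclic) → match; 4× C (acyclic) → match; 1× N (acyclic) → match.
Summing the matching environments: 2 + 1 + 4 + 1 = 8 matching atoms.

8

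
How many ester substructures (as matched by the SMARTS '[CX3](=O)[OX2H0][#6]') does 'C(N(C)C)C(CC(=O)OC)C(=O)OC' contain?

2

[CX3](=O)[OX2H0][#6] is the SMARTS for an ester: a carbonyl carbon bonded to an oxygen that is itself bonded to carbon (no H on that O).
The molecule carries 2 separate instances of a methyl-ester group (-C(=O)OCH3) meeting every constraint; each maps to a distinct set of atoms, giving 2 matches.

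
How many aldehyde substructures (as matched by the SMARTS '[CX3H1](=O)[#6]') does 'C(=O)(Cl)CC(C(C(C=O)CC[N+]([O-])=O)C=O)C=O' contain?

3

[CX3H1](=O)[#6] is the SMARTS for an aldehyde: an sp2 carbon with one H, double-bonded to O and single-bonded to carbon.
The molecule carries 3 separate instances of an aldehyde (-CHO) meeting every constraint; each maps to a distinct set of atoms, giving 3 matches.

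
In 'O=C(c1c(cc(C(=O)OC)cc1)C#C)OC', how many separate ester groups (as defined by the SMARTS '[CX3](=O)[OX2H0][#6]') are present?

2

[CX3](=O)[OX2H0][#6] is the SMARTS for an ester: a carbonyl carbon bonded to an oxygen that is itself bonded to carbon (no H on that O).
The molecule carries 2 separate instances of a methyl-ester group (-C(=O)OCH3) meeting every constraint; each maps to a distinct set of atoms, giving 2 matches.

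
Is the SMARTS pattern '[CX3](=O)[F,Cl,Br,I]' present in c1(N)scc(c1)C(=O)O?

The pattern [CX3](=O)[F,Cl,Br,I] describes a carbonyl carbon bonded to a halogen — an acyl halide.
The closest candidate here is a carboxylic acid group (-C(=O)OH), but the carbonyl is bonded to -OH, not to a halogen. No other fragment satisfies the full query, so there is no match.

No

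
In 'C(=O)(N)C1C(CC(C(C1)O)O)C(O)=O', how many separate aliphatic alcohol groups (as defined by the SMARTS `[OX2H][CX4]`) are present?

2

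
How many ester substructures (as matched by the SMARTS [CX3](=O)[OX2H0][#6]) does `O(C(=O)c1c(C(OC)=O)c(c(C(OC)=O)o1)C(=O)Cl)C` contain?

3

[CX3](=O)[OX2H0][#6] is the SMARTS for an ester: a carbonyl carbon bonded to an oxygen that is itself bonded to carbon (no H on that O).
The molecule carries 3 separate instances of a methyl-ester group (-C(=O)OCH3) meeting every constraint; each maps to a distinct set of atoms, giving 3 matches.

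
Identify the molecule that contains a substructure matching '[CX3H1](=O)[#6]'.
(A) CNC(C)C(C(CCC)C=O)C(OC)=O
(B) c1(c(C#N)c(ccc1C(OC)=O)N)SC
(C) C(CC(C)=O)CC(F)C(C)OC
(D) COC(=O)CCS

A

[CX3H1](=O)[#6] describes an sp2 carbon with one H, double-bonded to O and single-bonded to carbon (an aldehyde).
(A) contains an aldehyde (-CHO), which satisfies every atom and bond constraint.
(B) has a methyl-ester group (-C(=O)OCH3) but the carbonyl carbon has H0, not H1.
(C) has an acetyl/ketone group (-C(=O)CH3) but the carbonyl carbon has H0 (two carbon neighbours), not H1.
(D) has a methyl-ester group (-C(=O)OCH3) but the carbonyl carbon has H0, not H1.
So the answer is (A).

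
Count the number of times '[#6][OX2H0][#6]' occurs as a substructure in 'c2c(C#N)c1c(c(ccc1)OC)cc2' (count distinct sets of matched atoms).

[#6][OX2H0][#6] is the SMARTS for an ether: an aliphatic oxygen bridging two carbons with no H on the oxygen.
Exactly one fragment in the molecule meets all constraints, giving 1 match.

1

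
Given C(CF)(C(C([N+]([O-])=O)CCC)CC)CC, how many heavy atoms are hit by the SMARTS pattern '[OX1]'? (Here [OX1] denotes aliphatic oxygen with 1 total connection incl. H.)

Check the 15 heavy atoms by environment: 11× C (X4) → no; 1× F (X1) → no; 1× N (charge +1, X3) → no; 1× O (charge -1, X1) → match; 1× O (X1) → match.
Summing the matching environments: 1 + 1 = 2 matching atoms.

2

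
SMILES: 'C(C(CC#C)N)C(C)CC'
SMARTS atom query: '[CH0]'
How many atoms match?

1

The query [CH0] means: aliphatic carbon with no attached hydrogen.
Check the 10 heavy atoms by environment: 2× C (H3) → no; 3× C (H1) → no; 3× C (H2) → no; 1× C (H0) → match; 1× N (H2) → no.
That gives 1 matching atom.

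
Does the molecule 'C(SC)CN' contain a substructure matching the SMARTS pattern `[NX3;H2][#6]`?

Yes

The pattern [NX3;H2][#6] describes a trivalent nitrogen with two H attached to carbon — a primary amine.
The molecule carries a primary amino group (-NH2), whose atoms satisfy every constraint of the query, so the pattern matches.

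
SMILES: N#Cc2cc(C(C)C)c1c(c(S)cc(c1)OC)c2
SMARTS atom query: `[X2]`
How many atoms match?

3

The query [X2] means: any atom with exactly two total connections (bonds + H).
Check the 18 heavy atoms by environment: 10× c (aromatic, X3) → no; 1× S (X2) → match; 1× C (X2) → match; 1× N (X1) → no; 4× C (X4) → no; 1× O (X2) → match.
Summing the matching environments: 1 + 1 + 1 = 3 matching atoms.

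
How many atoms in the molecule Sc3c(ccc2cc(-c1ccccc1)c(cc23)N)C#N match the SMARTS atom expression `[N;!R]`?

2

The query [N;!R] means: aliphatic nitrogen not in a ring.
Check the 20 heavy atoms by environment: 16× c (aromatic, in 6-ring) → no; 1× S (acyclic) → no; 2× N (acyclic) → match; 1× C (acyclic) → no.
That gives 2 matching atoms.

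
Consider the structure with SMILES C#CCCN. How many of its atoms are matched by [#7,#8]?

1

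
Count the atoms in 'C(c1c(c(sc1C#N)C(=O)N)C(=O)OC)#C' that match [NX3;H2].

Check the 16 heavy atoms by environment: 1× s (aromatic, H0, X2) → no; 4× c (aromatic, H0, X3) → no; 2× C (H0, X3) → no; 2× O (H0, X1) → no; 1× N (H2, X3) → match; 2× C (H0, X2) → no; 1× N (H0, X1) → no; 1× O (H0, X2) → no; 1× C (H3, X4) → no; 1× C (H1, X2) → no.
That gives 1 matching atom.

1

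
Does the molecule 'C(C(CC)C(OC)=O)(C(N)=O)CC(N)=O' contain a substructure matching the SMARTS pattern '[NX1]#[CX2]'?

No

The pattern [NX1]#[CX2] describes a nitrogen triple-bonded to a two-connected carbon — a nitrile.
The closest candidate here is a primary amide (-C(=O)NH2), but the nitrogen is NX3, not NX1. No other fragment satisfies the full query, so there is no match.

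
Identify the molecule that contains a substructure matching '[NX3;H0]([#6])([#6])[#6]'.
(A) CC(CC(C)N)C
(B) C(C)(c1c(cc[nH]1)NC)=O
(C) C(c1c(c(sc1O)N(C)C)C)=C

C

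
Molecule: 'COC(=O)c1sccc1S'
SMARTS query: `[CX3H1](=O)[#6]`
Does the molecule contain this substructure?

No

The pattern [CX3H1](=O)[#6] describes an sp2 carbon with one H, double-bonded to O and single-bonded to carbon — an aldehyde.
The closest candidate here is a methyl-ester group (-C(=O)OCH3), but the carbonyl carbon has H0, not H1. No other fragment satisfies the full query, so there is no match.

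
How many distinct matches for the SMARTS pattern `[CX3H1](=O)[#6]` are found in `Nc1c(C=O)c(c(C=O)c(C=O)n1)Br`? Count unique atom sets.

[CX3H1](=O)[#6] is the SMARTS for an aldehyde: an sp2 carbon with one H, double-bonded to O and single-bonded to carbon.
The molecule carries 3 separate instances of an aldehyde (-CHO) meeting every constraint; each maps to a distinct set of atoms, giving 3 matches.

3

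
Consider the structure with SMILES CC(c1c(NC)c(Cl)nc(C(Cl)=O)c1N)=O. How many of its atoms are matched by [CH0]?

2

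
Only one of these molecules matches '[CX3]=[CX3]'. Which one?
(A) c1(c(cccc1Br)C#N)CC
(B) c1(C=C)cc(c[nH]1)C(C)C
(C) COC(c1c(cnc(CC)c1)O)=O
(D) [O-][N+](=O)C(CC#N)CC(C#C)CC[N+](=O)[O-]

B

[CX3]=[CX3] describes a non-aromatic C=C double bond between two sp2 carbons (an alkene).
(A) has an ethyl group (-CH2CH3) but its C-C bond is a single bond between CX4 carbons, not CX3=CX3.
(B) contains a vinyl group (-CH=CH2), which satisfies every atom and bond constraint.
(C) has an ethyl group (-CH2CH3) but its C-C bond is a single bond between CX4 carbons, not CX3=CX3.
(D) has an ethynyl group (-C#CH) but the C-C bond is a triple bond, not a double bond.
So the answer is (B).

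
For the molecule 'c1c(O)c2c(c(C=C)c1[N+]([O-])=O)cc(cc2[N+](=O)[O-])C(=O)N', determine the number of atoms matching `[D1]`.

8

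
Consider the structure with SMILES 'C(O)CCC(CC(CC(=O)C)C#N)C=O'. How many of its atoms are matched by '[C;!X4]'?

3

The query [C;!X4] means: aliphatic carbon that does not have four total connections.
Check the 15 heavy atoms by environment: 8× C (X4) → no; 2× C (X3) → match; 2× O (X1) → no; 1× O (X2) → no; 1× C (X2) → match; 1× N (X1) → no.
Summing the matching environments: 2 + 1 = 3 matching atoms.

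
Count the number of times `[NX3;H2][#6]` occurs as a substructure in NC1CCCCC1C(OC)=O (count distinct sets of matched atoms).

1

[NX3;H2][#6] is the SMARTS for a primary amine: a trivalent nitrogen with two H attached to carbon.
Exactly one fragment in the molecule meets all constraints, giving 1 match.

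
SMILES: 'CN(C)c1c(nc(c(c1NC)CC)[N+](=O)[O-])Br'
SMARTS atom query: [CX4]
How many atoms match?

5

The query [CX4] means: C with X4: aliphatic carbon with exactly 4 total connections (bonds + H).
Check the 17 heavy atoms by environment: 1× n (aromatic, X2) → no; 5× c (aromatic, X3) → no; 2× N (X3) → no; 5× C (X4) → match; 1× N (charge +1, X3) → no; 1× O (charge -1, X1) → no; 1× O (X1) → no; 1× Br (X1) → no.
That gives 5 matching atoms.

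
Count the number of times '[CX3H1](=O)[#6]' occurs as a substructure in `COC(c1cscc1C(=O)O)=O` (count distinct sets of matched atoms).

[CX3H1](=O)[#6] is the SMARTS for an aldehyde: an sp2 carbon with one H, double-bonded to O and single-bonded to carbon.
The molecule has a carboxylic acid group (-C(=O)OH), but the carbonyl carbon has H0 and is bonded to O, not H1; nothing else fits, so there are 0 matches.

0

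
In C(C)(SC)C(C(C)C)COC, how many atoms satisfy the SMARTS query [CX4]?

9

Check the 11 heavy atoms by environment: 9× C (X4) → match; 1× O (X2) → no; 1× S (X2) → no.
That gives 9 matching atoms.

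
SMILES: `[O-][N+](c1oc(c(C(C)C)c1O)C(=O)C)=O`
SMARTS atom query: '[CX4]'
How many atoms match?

The query [CX4] means: C with X4: aliphatic carbon with exactly 4 total connections (bonds + H).
Check the 15 heavy atoms by environment: 1× o (aromatic, X2) → no; 4× c (aromatic, X3) → no; 4× C (X4) → match; 1× O (X2) → no; 1× N (charge +1, X3) → no; 1× O (charge -1, X1) → no; 2× O (X1) → no; 1× C (X3) → no.
That gives 4 matching atoms.

4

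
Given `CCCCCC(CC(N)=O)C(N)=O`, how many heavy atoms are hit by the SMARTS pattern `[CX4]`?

7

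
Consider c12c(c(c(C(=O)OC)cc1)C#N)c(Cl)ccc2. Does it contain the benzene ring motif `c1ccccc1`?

Yes

The pattern c1ccccc1 describes six aromatic carbons in a ring — a benzene ring.
The required atom environment is present in the molecule, so the pattern matches.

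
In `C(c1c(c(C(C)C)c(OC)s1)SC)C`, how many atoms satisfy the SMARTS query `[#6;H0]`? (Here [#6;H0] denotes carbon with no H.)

4

The query [#6;H0] means: any carbon with no attached hydrogen.
Check the 14 heavy atoms by environment: 1× s (aromatic, H0) → no; 4× c (aromatic, H0) → match; 1× C (H2) → no; 5× C (H3) → no; 1× O (H0) → no; 1× S (H0) → no; 1× C (H1) → no.
That gives 4 matching atoms.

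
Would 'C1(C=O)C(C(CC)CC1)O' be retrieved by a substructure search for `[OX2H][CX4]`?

Yes

The pattern [OX2H][CX4] describes a hydroxyl oxygen bound to an sp3 (X4) carbon — an aliphatic alcohol.
The molecule carries a hydroxyl group (-OH), whose atoms satisfy every constraint of the query, so the pattern matches.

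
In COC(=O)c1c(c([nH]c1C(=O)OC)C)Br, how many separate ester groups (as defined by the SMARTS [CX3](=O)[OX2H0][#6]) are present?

2

[CX3](=O)[OX2H0][#6] is the SMARTS for an ester: a carbonyl carbon bonded to an oxygen that is itself bonded to carbon (no H on that O).
The molecule carries 2 separate instances of a methyl-ester group (-C(=O)OCH3) meeting every constraint; each maps to a distinct set of atoms, giving 2 matches.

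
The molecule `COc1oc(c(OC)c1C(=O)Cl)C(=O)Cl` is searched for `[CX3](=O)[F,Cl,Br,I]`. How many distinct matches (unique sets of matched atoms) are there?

[CX3](=O)[F,Cl,Br,I] is the SMARTS for an acyl halide: a carbonyl carbon bonded to a halogen.
The molecule carries 2 separate instances of an acyl chloride (-C(=O)Cl) meeting every constraint; each maps to a distinct set of atoms, giving 2 matches.

2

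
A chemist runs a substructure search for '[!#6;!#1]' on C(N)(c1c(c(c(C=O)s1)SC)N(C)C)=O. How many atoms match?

6

The query [!#6;!#1] means: not carbon and not hydrogen — any heteroatom.
Check the 15 heavy atoms by environment: 1× s (aromatic) → match; 4× c (aromatic) → no; 1× S → match; 5× C → no; 2× O → match; 2× N → match.
Summing the matching environments: 1 + 1 + 2 + 2 = 6 matching atoms.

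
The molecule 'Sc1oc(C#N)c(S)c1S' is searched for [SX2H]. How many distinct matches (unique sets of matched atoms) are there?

[SX2H] is the SMARTS for a thiol: an aliphatic sulfur with two connections, one being H.
The molecule carries 3 separate instances of a thiol (-SH) meeting every constraint; each maps to a distinct set of atoms, giving 3 matches.

3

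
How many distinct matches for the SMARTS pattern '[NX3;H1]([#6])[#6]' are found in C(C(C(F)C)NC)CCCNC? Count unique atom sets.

[NX3;H1]([#6])[#6] is the SMARTS for a secondary amine: a trivalent nitrogen with one H, bonded to two carbons.
The molecule carries 2 separate instances of an N-methylamino group (-NHCH3) meeting every constraint; each maps to a distinct set of atoms, giving 2 matches.

2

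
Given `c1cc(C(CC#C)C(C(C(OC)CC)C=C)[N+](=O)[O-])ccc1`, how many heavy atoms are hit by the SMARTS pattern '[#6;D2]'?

The query [#6;D2] means: any carbon bonded to exactly two heavy atoms.
Check the 22 heavy atoms by environment: 4× C (D2) → match; 4× C (D3) → no; 4× C (D1) → no; 1× c (aromatic, D3) → no; 5× c (aromatic, D2) → match; 1× N (charge +1, D3) → no; 1× O (charge -1, D1) → no; 1× O (D1) → no; 1× O (D2) → no.
Summing the matching environments: 4 + 5 = 9 matching atoms.

9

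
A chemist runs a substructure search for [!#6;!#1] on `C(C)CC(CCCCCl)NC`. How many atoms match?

2

The query [!#6;!#1] means: not carbon and not hydrogen — any heteroatom.
Check the 11 heavy atoms by environment: 9× C → no; 1× Cl → match; 1× N → match.
Summing the matching environments: 1 + 1 = 2 matching atoms.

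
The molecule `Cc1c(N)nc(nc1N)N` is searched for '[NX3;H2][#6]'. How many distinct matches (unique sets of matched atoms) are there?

3

[NX3;H2][#6] is the SMARTS for a primary amine: a trivalent nitrogen with two H attached to carbon.
The molecule carries 3 separate instances of a primary amino group (-NH2) meeting every constraint; each maps to a distinct set of atoms, giving 3 matches.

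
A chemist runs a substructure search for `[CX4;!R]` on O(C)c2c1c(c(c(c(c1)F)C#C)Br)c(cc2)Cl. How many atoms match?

1

The query [CX4;!R] means: aliphatic carbon with four total connections, not in a ring.
Check the 17 heavy atoms by environment: 10× c (aromatic, X3, in 6-ring) → no; 1× F (X1, acyclic) → no; 1× O (X2, acyclic) → no; 1× C (X4, acyclic) → match; 1× Br (X1, acyclic) → no; 2× C (X2, acyclic) → no; 1× Cl (X1, acyclic) → no.
That gives 1 matching atom.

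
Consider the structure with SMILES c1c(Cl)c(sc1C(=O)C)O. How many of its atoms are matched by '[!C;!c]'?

4

Check the 10 heavy atoms by environment: 1× s (aromatic) → match; 4× c (aromatic) → no; 1× Cl → match; 2× C → no; 2× O → match.
Summing the matching environments: 1 + 1 + 2 = 4 matching atoms.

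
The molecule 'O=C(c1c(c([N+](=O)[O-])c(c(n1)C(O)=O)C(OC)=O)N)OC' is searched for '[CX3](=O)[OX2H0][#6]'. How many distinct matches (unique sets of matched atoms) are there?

[CX3](=O)[OX2H0][#6] is the SMARTS for an ester: a carbonyl carbon bonded to an oxygen that is itself bonded to carbon (no H on that O).
The molecule carries 2 separate instances of a methyl-ester group (-C(=O)OCH3) meeting every constraint; each maps to a distinct set of atoms, giving 2 matches.

2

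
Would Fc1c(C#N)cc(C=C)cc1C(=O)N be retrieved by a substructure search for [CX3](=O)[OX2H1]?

The pattern [CX3](=O)[OX2H1] describes an sp2 carbon double-bonded to O and single-bonded to an -OH oxygen — a carboxylic acid.
The closest candidate here is a primary amide (-C(=O)NH2), but the carbonyl is bonded to N, not to an -OH oxygen. No other fragment satisfies the full query, so there is no match.

No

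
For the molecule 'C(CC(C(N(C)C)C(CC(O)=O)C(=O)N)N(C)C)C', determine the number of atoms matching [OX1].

2

Check the 19 heavy atoms by environment: 11× C (X4) → no; 3× N (X3) → no; 2× C (X3) → no; 2× O (X1) → match; 1× O (X2) → no.
That gives 2 matching atoms.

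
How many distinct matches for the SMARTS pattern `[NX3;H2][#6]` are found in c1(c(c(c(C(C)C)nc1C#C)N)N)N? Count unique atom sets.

3

[NX3;H2][#6] is the SMARTS for a primary amine: a trivalent nitrogen with two H attached to carbon.
The molecule carries 3 separate instances of a primary amino group (-NH2) meeting every constraint; each maps to a distinct set of atoms, giving 3 matches.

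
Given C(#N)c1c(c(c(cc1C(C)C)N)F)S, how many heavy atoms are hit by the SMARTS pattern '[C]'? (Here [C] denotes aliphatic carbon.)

Check the 14 heavy atoms by environment: 6× c (aromatic) → no; 1× S → no; 2× N → no; 4× C → match; 1× F → no.
That gives 4 matching atoms.

4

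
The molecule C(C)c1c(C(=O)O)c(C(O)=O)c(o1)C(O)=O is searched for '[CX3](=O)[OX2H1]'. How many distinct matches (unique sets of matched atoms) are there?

[CX3](=O)[OX2H1] is the SMARTS for a carboxylic acid: an sp2 carbon double-bonded to O and single-bonded to an -OH oxygen.
The molecule carries 3 separate instances of a carboxylic acid group (-C(=O)OH) meeting every constraint; each maps to a distinct set of atoms, giving 3 matches.

3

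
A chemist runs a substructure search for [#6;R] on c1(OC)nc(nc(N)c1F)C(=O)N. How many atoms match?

4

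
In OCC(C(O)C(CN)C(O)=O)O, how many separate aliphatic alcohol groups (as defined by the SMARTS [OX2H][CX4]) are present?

[OX2H][CX4] is the SMARTS for an aliphatic alcohol: a hydroxyl oxygen bound to an sp3 (X4) carbon.
The molecule carries 3 separate instances of a hydroxyl group (-OH) meeting every constraint; each maps to a distinct set of atoms, giving 3 matches.

3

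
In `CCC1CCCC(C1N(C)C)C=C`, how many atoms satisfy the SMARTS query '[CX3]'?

2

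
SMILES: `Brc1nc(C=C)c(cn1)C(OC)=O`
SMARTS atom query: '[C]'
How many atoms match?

Check the 13 heavy atoms by environment: 2× n (aromatic) → no; 4× c (aromatic) → no; 4× C → match; 2× O → no; 1× Br → no.
That gives 4 matching atoms.

4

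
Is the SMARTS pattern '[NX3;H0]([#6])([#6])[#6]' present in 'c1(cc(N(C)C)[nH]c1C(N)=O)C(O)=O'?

Yes

The pattern [NX3;H0]([#6])([#6])[#6] describes a trivalent nitrogen with no H, bonded to three carbons — a tertiary amine.
The molecule carries a dimethylamino group (-N(CH3)2), whose atoms satisfy every constraint of the query, so the pattern matches.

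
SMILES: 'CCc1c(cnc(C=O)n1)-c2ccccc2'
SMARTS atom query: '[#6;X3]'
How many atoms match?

Check the 16 heavy atoms by environment: 2× n (aromatic, X2) → no; 10× c (aromatic, X3) → match; 1× C (X3) → match; 1× O (X1) → no; 2× C (X4) → no.
Summing the matching environments: 10 + 1 = 11 matching atoms.

11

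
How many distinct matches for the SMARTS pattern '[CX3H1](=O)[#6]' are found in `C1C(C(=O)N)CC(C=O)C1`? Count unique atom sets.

1

[CX3H1](=O)[#6] is the SMARTS for an aldehyde: an sp2 carbon with one H, double-bonded to O and single-bonded to carbon.
Exactly one fragment in the molecule meets all constraints, giving 1 match.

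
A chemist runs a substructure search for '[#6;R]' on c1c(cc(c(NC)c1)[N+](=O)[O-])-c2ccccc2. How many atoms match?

The query [#6;R] means: carbon that is part of a ring.
Check the 17 heavy atoms by environment: 12× c (aromatic, in 6-ring) → match; 1× N (acyclic) → no; 1× C (acyclic) → no; 1× N (charge +1, acyclic) → no; 1× O (charge -1, acyclic) → no; 1× O (acyclic) → no.
That gives 12 matching atoms.

12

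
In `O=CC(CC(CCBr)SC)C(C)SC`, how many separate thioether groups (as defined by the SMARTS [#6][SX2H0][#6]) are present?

2

[#6][SX2H0][#6] is the SMARTS for a thioether: an aliphatic sulfur bridging two carbons with no H on the sulfur.
The molecule carries 2 separate instances of a methylthio ether (-SCH3) meeting every constraint; each maps to a distinct set of atoms, giving 2 matches.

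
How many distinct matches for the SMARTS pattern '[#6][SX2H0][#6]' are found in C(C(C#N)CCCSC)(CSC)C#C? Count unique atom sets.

[#6][SX2H0][#6] is the SMARTS for a thioether: an aliphatic sulfur bridging two carbons with no H on the sulfur.
The molecule carries 2 separate instances of a methylthio ether (-SCH3) meeting every constraint; each maps to a distinct set of atoms, giving 2 matches.

2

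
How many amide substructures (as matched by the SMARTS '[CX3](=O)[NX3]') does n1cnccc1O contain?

0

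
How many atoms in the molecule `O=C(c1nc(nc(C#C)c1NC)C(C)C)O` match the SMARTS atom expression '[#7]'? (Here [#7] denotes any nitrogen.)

3

The query [#7] means: #7 matches any nitrogen atom regardless of aromaticity.
Check the 16 heavy atoms by environment: 2× n (aromatic) → match; 4× c (aromatic) → no; 7× C → no; 2× O → no; 1× N → match.
Summing the matching environments: 2 + 1 = 3 matching atoms.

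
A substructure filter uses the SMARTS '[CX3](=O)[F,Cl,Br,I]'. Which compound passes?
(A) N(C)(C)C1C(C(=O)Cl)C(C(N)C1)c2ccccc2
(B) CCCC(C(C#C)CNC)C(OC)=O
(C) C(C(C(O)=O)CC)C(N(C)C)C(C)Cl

[CX3](=O)[F,Cl,Br,I] describes a carbonyl carbon bonded to a halogen (an acyl halide).
(A) contains an acyl chloride (-C(=O)Cl), which satisfies every atom and bond constraint.
(B) has a methyl-ester group (-C(=O)OCH3) but the carbonyl is bonded to -O-C, not to a halogen.
(C) has a carboxylic acid group (-C(=O)OH) but the carbonyl is bonded to -OH, not to a halogen.
So the answer is (A).

A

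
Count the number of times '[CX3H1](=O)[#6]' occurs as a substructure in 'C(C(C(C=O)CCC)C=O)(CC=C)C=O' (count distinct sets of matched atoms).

3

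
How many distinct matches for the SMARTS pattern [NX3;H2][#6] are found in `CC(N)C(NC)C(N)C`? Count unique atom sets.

2

[NX3;H2][#6] is the SMARTS for a primary amine: a trivalent nitrogen with two H attached to carbon.
The molecule carries 2 separate instances of a primary amino group (-NH2) meeting every constraint; each maps to a distinct set of atoms, giving 2 matches.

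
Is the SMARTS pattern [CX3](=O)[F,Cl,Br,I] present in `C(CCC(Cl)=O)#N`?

Yes

The pattern [CX3](=O)[F,Cl,Br,I] describes a carbonyl carbon bonded to a halogen — an acyl halide.
The molecule carries an acyl chloride (-C(=O)Cl), whose atoms satisfy every constraint of the query, so the pattern matches.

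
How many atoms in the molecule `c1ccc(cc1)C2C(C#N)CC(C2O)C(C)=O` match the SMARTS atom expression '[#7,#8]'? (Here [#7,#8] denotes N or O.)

3

The query [#7,#8] means: nitrogen or oxygen (comma = OR).
Check the 17 heavy atoms by environment: 8× C → no; 6× c (aromatic) → no; 2× O → match; 1× N → match.
Summing the matching environments: 2 + 1 = 3 matching atoms.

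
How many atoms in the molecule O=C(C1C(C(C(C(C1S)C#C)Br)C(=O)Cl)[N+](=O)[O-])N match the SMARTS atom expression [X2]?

3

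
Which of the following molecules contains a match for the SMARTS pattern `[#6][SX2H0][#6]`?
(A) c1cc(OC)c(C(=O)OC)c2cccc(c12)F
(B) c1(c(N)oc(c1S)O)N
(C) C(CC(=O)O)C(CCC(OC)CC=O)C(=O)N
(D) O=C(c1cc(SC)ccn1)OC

[#6][SX2H0][#6] describes an aliphatic sulfur bridging two carbons with no H on the sulfur (a thioether).
(A) has a methoxy ether (-OCH3) but the bridging atom is O, not S.
(B) has a thiol (-SH) but the sulfur has H1, not H0 bridging two carbons.
(C) has a methoxy ether (-OCH3) but the bridging atom is O, not S.
(D) contains a methylthio ether (-SCH3), which satisfies every atom and bond constraint.
So the answer is (D).

D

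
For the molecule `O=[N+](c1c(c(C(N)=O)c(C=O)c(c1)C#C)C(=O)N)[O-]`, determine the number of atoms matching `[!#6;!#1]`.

The query [!#6;!#1] means: not carbon and not hydrogen — any heteroatom.
Check the 19 heavy atoms by environment: 6× c (aromatic) → no; 5× C → no; 4× O → match; 2× N → match; 1× N (charge +1) → match; 1× O (charge -1) → match.
Summing the matching environments: 4 + 2 + 1 + 1 = 8 matching atoms.

8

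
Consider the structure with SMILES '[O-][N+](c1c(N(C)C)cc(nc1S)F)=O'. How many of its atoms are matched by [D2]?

2

Check the 14 heavy atoms by environment: 1× n (aromatic, D2) → match; 4× c (aromatic, D3) → no; 1× c (aromatic, D2) → match; 1× F (D1) → no; 1× S (D1) → no; 1× N (charge +1, D3) → no; 1× O (charge -1, D1) → no; 1× O (D1) → no; 1× N (D3) → no; 2× C (D1) → no.
Summing the matching environments: 1 + 1 = 2 matching atoms.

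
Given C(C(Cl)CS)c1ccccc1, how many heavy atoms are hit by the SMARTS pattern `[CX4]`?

3

Check the 11 heavy atoms by environment: 3× C (X4) → match; 1× Cl (X1) → no; 1× S (X2) → no; 6× c (aromatic, X3) → no.
That gives 3 matching atoms.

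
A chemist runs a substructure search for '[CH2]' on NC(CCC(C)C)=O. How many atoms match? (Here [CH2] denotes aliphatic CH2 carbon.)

2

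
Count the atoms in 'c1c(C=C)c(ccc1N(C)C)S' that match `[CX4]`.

2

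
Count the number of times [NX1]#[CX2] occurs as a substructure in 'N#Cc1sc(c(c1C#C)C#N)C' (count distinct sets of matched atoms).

2

[NX1]#[CX2] is the SMARTS for a nitrile: a nitrogen triple-bonded to a two-connected carbon.
The molecule carries 2 separate instances of a nitrile (-C#N) meeting every constraint; each maps to a distinct set of atoms, giving 2 matches.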